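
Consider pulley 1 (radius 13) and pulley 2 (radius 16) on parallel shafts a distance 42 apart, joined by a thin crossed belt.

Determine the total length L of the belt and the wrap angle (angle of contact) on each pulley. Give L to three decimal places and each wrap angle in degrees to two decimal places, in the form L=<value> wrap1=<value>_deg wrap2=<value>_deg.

L=196.073 wrap1=267.34_deg wrap2=267.34_deg

crossed belt: β = asin((r1+r2)/C) = asin(29/42) = 43.6678°
wrap1 = wrap2 = π + 2β = 267.3356°
tangent length = C·cosβ = 30.3809
L = (r1+r2)·wrap + 2·C·cosβ = 29·4.6659 + 2·30.3809 = 196.0726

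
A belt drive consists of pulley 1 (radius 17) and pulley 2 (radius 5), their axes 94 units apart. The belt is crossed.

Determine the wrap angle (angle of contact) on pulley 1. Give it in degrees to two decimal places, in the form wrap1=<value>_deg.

wrap1=207.07_deg

crossed belt: β = asin((r1+r2)/C) = asin(22/94) = 13.5352°
wrap1 = wrap2 = π + 2β = 207.0704°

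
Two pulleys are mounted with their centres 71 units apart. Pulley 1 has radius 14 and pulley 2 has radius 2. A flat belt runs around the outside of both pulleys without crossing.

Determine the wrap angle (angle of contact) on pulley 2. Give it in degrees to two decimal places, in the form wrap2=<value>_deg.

open belt: β = asin((r2−r1)/C) = asin(-12/71) = -9.7305°
wrap1 = π − 2β = 199.4610°
wrap2 = π + 2β = 160.5390°

wrap2=160.54_deg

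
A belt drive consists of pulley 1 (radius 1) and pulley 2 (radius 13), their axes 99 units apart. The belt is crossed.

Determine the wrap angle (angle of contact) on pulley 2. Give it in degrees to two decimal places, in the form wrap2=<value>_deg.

wrap2=196.26_deg

crossed belt: β = asin((r1+r2)/C) = asin(14/99) = 8.1297°
wrap1 = wrap2 = π + 2β = 196.2594°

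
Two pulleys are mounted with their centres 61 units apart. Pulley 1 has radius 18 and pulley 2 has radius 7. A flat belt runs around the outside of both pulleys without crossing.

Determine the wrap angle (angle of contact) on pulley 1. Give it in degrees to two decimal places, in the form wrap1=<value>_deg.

open belt: β = asin((r2−r1)/C) = asin(-11/61) = -10.3889°
wrap1 = π − 2β = 200.7777°
wrap2 = π + 2β = 159.2223°

wrap1=200.78_deg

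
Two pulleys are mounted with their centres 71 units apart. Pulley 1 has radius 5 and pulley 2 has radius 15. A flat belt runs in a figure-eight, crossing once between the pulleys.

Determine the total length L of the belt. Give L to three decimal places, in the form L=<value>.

L=210.504

crossed belt: β = asin((r1+r2)/C) = asin(20/71) = 16.3611°
wrap1 = wrap2 = π + 2β = 212.7222°
tangent length = C·cosβ = 68.1249
L = (r1+r2)·wrap + 2·C·cosβ = 20·3.7127 + 2·68.1249 = 210.5038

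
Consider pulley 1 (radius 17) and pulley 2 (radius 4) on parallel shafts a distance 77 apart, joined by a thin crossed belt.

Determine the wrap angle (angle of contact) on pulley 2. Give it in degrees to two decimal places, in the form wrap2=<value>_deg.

crossed belt: β = asin((r1+r2)/C) = asin(21/77) = 15.8266°
wrap1 = wrap2 = π + 2β = 211.6532°

wrap2=211.65_deg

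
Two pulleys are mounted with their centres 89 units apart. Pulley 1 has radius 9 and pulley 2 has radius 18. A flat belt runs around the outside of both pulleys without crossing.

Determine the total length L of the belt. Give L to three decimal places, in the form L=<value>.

L=263.734

open belt: β = asin((r2−r1)/C) = asin(9/89) = 5.8039°
wrap1 = π − 2β = 168.3922°
wrap2 = π + 2β = 191.6078°
tangent length = C·cosβ = 88.5438
L = r1·wrap1 + r2·wrap2 + 2·C·cosβ = 9·2.9390 + 18·3.3442 + 2·88.5438 = 263.7339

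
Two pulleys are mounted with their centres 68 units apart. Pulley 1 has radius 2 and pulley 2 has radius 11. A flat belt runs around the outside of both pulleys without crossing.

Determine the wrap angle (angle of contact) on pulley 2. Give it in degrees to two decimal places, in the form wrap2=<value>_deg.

open belt: β = asin((r2−r1)/C) = asin(9/68) = 7.6056°
wrap1 = π − 2β = 164.7888°
wrap2 = π + 2β = 195.2112°

wrap2=195.21_deg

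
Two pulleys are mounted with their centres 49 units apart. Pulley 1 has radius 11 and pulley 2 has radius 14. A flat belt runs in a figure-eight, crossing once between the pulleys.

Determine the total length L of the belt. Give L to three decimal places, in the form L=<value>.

L=189.596

crossed belt: β = asin((r1+r2)/C) = asin(25/49) = 30.6774°
wrap1 = wrap2 = π + 2β = 241.3548°
tangent length = C·cosβ = 42.1426
L = (r1+r2)·wrap + 2·C·cosβ = 25·4.2124 + 2·42.1426 = 189.5961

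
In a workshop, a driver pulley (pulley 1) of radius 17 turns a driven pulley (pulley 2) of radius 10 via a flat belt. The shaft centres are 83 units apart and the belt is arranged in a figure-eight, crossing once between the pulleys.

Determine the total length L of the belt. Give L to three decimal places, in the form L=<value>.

L=259.686

crossed belt: β = asin((r1+r2)/C) = asin(27/83) = 18.9838°
wrap1 = wrap2 = π + 2β = 217.9676°
tangent length = C·cosβ = 78.4857
L = (r1+r2)·wrap + 2·C·cosβ = 27·3.8043 + 2·78.4857 = 259.6862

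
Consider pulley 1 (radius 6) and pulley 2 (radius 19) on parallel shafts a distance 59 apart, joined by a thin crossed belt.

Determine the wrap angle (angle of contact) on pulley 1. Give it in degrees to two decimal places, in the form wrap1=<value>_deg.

crossed belt: β = asin((r1+r2)/C) = asin(25/59) = 25.0702°
wrap1 = wrap2 = π + 2β = 230.1405°

wrap1=230.14_deg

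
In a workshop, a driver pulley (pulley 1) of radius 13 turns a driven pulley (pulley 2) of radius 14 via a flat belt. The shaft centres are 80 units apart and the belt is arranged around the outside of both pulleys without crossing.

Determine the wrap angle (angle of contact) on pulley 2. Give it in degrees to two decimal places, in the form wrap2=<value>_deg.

open belt: β = asin((r2−r1)/C) = asin(1/80) = 0.7162°
wrap1 = π − 2β = 178.5676°
wrap2 = π + 2β = 181.4324°

wrap2=181.43_deg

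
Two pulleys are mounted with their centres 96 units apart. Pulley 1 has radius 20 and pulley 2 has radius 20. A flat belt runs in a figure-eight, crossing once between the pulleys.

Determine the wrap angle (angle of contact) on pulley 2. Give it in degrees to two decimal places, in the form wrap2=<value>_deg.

crossed belt: β = asin((r1+r2)/C) = asin(40/96) = 24.6243°
wrap1 = wrap2 = π + 2β = 229.2486°

wrap2=229.25_deg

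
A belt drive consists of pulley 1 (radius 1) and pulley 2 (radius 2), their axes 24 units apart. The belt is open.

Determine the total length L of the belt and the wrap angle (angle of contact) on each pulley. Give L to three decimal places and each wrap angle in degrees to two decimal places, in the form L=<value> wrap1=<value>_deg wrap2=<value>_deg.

L=57.466 wrap1=175.22_deg wrap2=184.78_deg

open belt: β = asin((r2−r1)/C) = asin(1/24) = 2.3880°
wrap1 = π − 2β = 175.2240°
wrap2 = π + 2β = 184.7760°
tangent length = C·cosβ = 23.9792
L = r1·wrap1 + r2·wrap2 + 2·C·cosβ = 1·3.0582 + 2·3.2250 + 2·23.9792 = 57.4665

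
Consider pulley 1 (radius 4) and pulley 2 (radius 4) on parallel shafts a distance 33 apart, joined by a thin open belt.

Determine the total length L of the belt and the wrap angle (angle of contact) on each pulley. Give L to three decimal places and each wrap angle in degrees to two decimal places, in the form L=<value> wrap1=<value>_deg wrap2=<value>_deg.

L=91.133 wrap1=180.00_deg wrap2=180.00_deg

open belt: β = asin((r2−r1)/C) = asin(0/33) = 0.0000°
wrap1 = π − 2β = 180.0000°
wrap2 = π + 2β = 180.0000°
tangent length = C·cosβ = 33.0000
L = r1·wrap1 + r2·wrap2 + 2·C·cosβ = 4·3.1416 + 4·3.1416 + 2·33.0000 = 91.1327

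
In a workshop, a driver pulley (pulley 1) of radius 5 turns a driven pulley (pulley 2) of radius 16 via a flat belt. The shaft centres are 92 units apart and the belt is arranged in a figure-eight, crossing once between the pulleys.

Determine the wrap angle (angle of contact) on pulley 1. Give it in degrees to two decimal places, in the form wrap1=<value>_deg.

wrap1=206.39_deg

crossed belt: β = asin((r1+r2)/C) = asin(21/92) = 13.1947°
wrap1 = wrap2 = π + 2β = 206.3894°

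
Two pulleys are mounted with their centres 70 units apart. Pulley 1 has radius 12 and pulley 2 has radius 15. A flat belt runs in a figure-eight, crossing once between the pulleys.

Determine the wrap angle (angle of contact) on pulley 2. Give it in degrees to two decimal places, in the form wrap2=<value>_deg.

wrap2=225.38_deg

crossed belt: β = asin((r1+r2)/C) = asin(27/70) = 22.6881°
wrap1 = wrap2 = π + 2β = 225.3762°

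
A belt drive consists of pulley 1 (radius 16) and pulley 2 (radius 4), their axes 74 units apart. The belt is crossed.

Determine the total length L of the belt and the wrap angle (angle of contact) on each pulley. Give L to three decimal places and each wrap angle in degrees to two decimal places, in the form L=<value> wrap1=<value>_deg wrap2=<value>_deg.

L=216.271 wrap1=211.36_deg wrap2=211.36_deg

crossed belt: β = asin((r1+r2)/C) = asin(20/74) = 15.6804°
wrap1 = wrap2 = π + 2β = 211.3607°
tangent length = C·cosβ = 71.2461
L = (r1+r2)·wrap + 2·C·cosβ = 20·3.6889 + 2·71.2461 = 216.2709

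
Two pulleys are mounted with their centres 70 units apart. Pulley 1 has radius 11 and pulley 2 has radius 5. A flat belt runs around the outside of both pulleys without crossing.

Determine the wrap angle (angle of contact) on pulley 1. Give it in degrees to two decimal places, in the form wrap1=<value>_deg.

open belt: β = asin((r2−r1)/C) = asin(-6/70) = -4.9171°
wrap1 = π − 2β = 189.8342°
wrap2 = π + 2β = 170.1658°

wrap1=189.83_deg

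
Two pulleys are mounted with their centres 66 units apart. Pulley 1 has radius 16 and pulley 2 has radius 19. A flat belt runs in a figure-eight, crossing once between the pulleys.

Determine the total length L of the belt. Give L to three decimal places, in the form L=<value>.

L=260.993

crossed belt: β = asin((r1+r2)/C) = asin(35/66) = 32.0259°
wrap1 = wrap2 = π + 2β = 244.0519°
tangent length = C·cosβ = 55.9553
L = (r1+r2)·wrap + 2·C·cosβ = 35·4.2595 + 2·55.9553 = 260.9935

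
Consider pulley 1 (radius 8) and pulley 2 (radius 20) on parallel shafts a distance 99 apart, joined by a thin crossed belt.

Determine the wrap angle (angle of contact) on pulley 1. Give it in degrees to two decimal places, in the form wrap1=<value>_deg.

wrap1=212.86_deg

crossed belt: β = asin((r1+r2)/C) = asin(28/99) = 16.4291°
wrap1 = wrap2 = π + 2β = 212.8582°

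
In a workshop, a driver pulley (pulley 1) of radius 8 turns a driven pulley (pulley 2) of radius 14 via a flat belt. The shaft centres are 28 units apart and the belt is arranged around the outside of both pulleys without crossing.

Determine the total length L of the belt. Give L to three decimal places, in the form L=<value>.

L=126.406

open belt: β = asin((r2−r1)/C) = asin(6/28) = 12.3736°
wrap1 = π − 2β = 155.2527°
wrap2 = π + 2β = 204.7473°
tangent length = C·cosβ = 27.3496
L = r1·wrap1 + r2·wrap2 + 2·C·cosβ = 8·2.7097 + 14·3.5735 + 2·27.3496 = 126.4057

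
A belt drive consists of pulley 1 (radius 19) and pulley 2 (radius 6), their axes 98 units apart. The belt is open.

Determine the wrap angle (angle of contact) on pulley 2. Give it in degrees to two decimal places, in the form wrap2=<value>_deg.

wrap2=164.75_deg

open belt: β = asin((r2−r1)/C) = asin(-13/98) = -7.6229°
wrap1 = π − 2β = 195.2459°
wrap2 = π + 2β = 164.7541°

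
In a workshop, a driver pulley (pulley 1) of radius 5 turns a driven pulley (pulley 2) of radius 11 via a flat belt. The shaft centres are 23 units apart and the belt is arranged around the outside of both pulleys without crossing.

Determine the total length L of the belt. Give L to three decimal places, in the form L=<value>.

open belt: β = asin((r2−r1)/C) = asin(6/23) = 15.1217°
wrap1 = π − 2β = 149.7567°
wrap2 = π + 2β = 210.2433°
tangent length = C·cosβ = 22.2036
L = r1·wrap1 + r2·wrap2 + 2·C·cosβ = 5·2.6137 + 11·3.6694 + 2·22.2036 = 97.8398

L=97.840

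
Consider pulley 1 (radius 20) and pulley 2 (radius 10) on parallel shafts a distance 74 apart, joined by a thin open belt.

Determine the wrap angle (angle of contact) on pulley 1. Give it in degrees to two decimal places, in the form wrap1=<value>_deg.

wrap1=195.53_deg

open belt: β = asin((r2−r1)/C) = asin(-10/74) = -7.7664°
wrap1 = π − 2β = 195.5329°
wrap2 = π + 2β = 164.4671°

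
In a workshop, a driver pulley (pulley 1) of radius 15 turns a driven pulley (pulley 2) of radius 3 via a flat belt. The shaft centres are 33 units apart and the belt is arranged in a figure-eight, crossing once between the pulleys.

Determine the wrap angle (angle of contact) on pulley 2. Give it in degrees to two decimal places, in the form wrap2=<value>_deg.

wrap2=246.11_deg

crossed belt: β = asin((r1+r2)/C) = asin(18/33) = 33.0557°
wrap1 = wrap2 = π + 2β = 246.1115°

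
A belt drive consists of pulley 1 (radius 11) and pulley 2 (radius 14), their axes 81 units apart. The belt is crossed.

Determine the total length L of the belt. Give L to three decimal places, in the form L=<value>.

crossed belt: β = asin((r1+r2)/C) = asin(25/81) = 17.9774°
wrap1 = wrap2 = π + 2β = 215.9548°
tangent length = C·cosβ = 77.0454
L = (r1+r2)·wrap + 2·C·cosβ = 25·3.7691 + 2·77.0454 = 248.3189

L=248.319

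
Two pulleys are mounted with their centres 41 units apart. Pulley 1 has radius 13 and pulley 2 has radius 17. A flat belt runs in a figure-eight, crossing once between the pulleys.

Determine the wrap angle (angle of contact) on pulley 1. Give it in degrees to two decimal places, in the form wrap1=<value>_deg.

crossed belt: β = asin((r1+r2)/C) = asin(30/41) = 47.0297°
wrap1 = wrap2 = π + 2β = 274.0594°

wrap1=274.06_deg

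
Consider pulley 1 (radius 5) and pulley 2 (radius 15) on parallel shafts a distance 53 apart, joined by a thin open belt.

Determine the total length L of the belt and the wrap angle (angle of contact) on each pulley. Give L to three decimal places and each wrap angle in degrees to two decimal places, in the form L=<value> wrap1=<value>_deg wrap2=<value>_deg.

L=170.724 wrap1=158.25_deg wrap2=201.75_deg

open belt: β = asin((r2−r1)/C) = asin(10/53) = 10.8757°
wrap1 = π − 2β = 158.2486°
wrap2 = π + 2β = 201.7514°
tangent length = C·cosβ = 52.0481
L = r1·wrap1 + r2·wrap2 + 2·C·cosβ = 5·2.7620 + 15·3.5212 + 2·52.0481 = 170.7243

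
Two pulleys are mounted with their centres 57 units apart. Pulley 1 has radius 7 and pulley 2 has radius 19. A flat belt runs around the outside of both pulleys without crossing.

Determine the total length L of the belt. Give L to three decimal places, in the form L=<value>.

L=198.217

open belt: β = asin((r2−r1)/C) = asin(12/57) = 12.1532°
wrap1 = π − 2β = 155.6936°
wrap2 = π + 2β = 204.3064°
tangent length = C·cosβ = 55.7225
L = r1·wrap1 + r2·wrap2 + 2·C·cosβ = 7·2.7174 + 19·3.5658 + 2·55.7225 = 198.2172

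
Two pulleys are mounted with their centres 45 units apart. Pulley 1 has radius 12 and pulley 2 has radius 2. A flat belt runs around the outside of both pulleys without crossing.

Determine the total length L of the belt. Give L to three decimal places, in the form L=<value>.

open belt: β = asin((r2−r1)/C) = asin(-10/45) = -12.8396°
wrap1 = π − 2β = 205.6792°
wrap2 = π + 2β = 154.3208°
tangent length = C·cosβ = 43.8748
L = r1·wrap1 + r2·wrap2 + 2·C·cosβ = 12·3.5898 + 2·2.6934 + 2·43.8748 = 136.2138

L=136.214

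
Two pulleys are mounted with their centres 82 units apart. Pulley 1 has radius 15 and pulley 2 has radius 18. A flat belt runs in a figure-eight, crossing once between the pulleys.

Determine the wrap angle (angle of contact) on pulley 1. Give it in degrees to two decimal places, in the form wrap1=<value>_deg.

wrap1=227.46_deg

crossed belt: β = asin((r1+r2)/C) = asin(33/82) = 23.7307°
wrap1 = wrap2 = π + 2β = 227.4615°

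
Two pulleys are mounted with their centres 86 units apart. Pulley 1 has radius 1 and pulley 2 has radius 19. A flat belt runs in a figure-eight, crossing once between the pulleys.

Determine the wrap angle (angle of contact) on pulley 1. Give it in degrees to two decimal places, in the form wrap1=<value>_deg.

crossed belt: β = asin((r1+r2)/C) = asin(20/86) = 13.4477°
wrap1 = wrap2 = π + 2β = 206.8955°

wrap1=206.90_deg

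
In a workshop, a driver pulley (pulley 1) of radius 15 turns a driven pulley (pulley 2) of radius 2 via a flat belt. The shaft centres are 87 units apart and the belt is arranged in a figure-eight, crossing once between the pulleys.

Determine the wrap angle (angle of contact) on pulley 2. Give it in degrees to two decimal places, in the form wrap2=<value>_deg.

crossed belt: β = asin((r1+r2)/C) = asin(17/87) = 11.2682°
wrap1 = wrap2 = π + 2β = 202.5365°

wrap2=202.54_deg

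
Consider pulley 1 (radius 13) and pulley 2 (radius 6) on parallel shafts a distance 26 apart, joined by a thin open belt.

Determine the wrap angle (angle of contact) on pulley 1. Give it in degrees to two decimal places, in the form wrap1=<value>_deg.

wrap1=211.24_deg

open belt: β = asin((r2−r1)/C) = asin(-7/26) = -15.6185°
wrap1 = π − 2β = 211.2370°
wrap2 = π + 2β = 148.7630°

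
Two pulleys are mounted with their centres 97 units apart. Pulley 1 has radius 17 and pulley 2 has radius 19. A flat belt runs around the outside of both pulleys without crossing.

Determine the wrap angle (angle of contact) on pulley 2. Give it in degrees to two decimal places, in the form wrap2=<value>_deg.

open belt: β = asin((r2−r1)/C) = asin(2/97) = 1.1814°
wrap1 = π − 2β = 177.6371°
wrap2 = π + 2β = 182.3629°

wrap2=182.36_deg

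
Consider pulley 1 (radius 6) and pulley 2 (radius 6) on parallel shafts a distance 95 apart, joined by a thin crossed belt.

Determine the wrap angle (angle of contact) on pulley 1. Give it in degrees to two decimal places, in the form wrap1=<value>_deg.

wrap1=194.51_deg

crossed belt: β = asin((r1+r2)/C) = asin(12/95) = 7.2567°
wrap1 = wrap2 = π + 2β = 194.5135°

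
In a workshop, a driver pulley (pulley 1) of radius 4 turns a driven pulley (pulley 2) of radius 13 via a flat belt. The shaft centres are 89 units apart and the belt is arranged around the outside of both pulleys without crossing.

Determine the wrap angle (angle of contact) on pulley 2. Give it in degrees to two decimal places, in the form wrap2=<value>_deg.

wrap2=191.61_deg

open belt: β = asin((r2−r1)/C) = asin(9/89) = 5.8039°
wrap1 = π − 2β = 168.3922°
wrap2 = π + 2β = 191.6078°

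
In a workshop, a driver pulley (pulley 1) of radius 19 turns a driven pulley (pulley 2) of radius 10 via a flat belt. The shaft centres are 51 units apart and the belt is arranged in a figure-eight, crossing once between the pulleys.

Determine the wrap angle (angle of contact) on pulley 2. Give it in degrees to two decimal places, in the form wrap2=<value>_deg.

wrap2=249.31_deg

crossed belt: β = asin((r1+r2)/C) = asin(29/51) = 34.6546°
wrap1 = wrap2 = π + 2β = 249.3091°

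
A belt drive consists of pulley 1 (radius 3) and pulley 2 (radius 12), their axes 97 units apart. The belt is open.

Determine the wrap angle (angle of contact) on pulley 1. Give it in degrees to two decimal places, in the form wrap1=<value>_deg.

open belt: β = asin((r2−r1)/C) = asin(9/97) = 5.3238°
wrap1 = π − 2β = 169.3525°
wrap2 = π + 2β = 190.6475°

wrap1=169.35_deg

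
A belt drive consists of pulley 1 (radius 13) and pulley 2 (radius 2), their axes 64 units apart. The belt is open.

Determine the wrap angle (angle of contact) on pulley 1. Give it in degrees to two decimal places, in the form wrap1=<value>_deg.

open belt: β = asin((r2−r1)/C) = asin(-11/64) = -9.8969°
wrap1 = π − 2β = 199.7937°
wrap2 = π + 2β = 160.2063°

wrap1=199.79_deg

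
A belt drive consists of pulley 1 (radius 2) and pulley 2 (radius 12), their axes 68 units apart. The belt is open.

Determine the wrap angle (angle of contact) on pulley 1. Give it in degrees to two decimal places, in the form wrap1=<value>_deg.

open belt: β = asin((r2−r1)/C) = asin(10/68) = 8.4565°
wrap1 = π − 2β = 163.0870°
wrap2 = π + 2β = 196.9130°

wrap1=163.09_deg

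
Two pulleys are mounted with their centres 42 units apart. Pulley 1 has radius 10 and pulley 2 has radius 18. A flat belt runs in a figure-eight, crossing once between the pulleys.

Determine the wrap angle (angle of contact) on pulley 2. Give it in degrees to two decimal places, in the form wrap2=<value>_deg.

wrap2=263.62_deg

crossed belt: β = asin((r1+r2)/C) = asin(28/42) = 41.8103°
wrap1 = wrap2 = π + 2β = 263.6206°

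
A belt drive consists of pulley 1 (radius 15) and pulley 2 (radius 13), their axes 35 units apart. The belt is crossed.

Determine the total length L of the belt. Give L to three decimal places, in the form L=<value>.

crossed belt: β = asin((r1+r2)/C) = asin(28/35) = 53.1301°
wrap1 = wrap2 = π + 2β = 286.2602°
tangent length = C·cosβ = 21.0000
L = (r1+r2)·wrap + 2·C·cosβ = 28·4.9962 + 2·21.0000 = 181.8931

L=181.893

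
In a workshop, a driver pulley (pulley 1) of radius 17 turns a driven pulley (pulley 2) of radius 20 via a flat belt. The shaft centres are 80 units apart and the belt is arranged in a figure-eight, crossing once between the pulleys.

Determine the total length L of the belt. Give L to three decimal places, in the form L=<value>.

L=293.678

crossed belt: β = asin((r1+r2)/C) = asin(37/80) = 27.5485°
wrap1 = wrap2 = π + 2β = 235.0971°
tangent length = C·cosβ = 70.9295
L = (r1+r2)·wrap + 2·C·cosβ = 37·4.1032 + 2·70.9295 = 293.6782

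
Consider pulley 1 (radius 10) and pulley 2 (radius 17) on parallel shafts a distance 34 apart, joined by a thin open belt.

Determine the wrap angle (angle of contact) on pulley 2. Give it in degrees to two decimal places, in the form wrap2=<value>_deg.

wrap2=203.76_deg

open belt: β = asin((r2−r1)/C) = asin(7/34) = 11.8812°
wrap1 = π − 2β = 156.2377°
wrap2 = π + 2β = 203.7623°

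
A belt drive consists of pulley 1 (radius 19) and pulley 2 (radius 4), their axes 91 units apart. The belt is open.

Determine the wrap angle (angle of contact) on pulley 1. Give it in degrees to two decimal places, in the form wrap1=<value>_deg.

open belt: β = asin((r2−r1)/C) = asin(-15/91) = -9.4877°
wrap1 = π − 2β = 198.9753°
wrap2 = π + 2β = 161.0247°

wrap1=198.98_deg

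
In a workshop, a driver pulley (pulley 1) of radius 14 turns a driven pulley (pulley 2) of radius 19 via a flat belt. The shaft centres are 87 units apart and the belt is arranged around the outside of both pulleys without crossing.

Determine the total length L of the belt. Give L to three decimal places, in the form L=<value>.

L=277.960

open belt: β = asin((r2−r1)/C) = asin(5/87) = 3.2947°
wrap1 = π − 2β = 173.4106°
wrap2 = π + 2β = 186.5894°
tangent length = C·cosβ = 86.8562
L = r1·wrap1 + r2·wrap2 + 2·C·cosβ = 14·3.0266 + 19·3.2566 + 2·86.8562 = 277.9600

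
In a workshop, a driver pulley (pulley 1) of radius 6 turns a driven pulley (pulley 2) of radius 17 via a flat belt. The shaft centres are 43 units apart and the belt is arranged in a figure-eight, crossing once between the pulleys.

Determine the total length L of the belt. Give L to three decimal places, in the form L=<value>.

L=170.881

crossed belt: β = asin((r1+r2)/C) = asin(23/43) = 32.3360°
wrap1 = wrap2 = π + 2β = 244.6721°
tangent length = C·cosβ = 36.3318
L = (r1+r2)·wrap + 2·C·cosβ = 23·4.2703 + 2·36.3318 = 170.8813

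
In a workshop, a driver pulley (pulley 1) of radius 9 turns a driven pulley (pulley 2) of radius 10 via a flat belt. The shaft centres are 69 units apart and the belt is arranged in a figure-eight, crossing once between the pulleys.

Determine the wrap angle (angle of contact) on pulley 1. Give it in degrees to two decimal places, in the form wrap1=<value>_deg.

crossed belt: β = asin((r1+r2)/C) = asin(19/69) = 15.9836°
wrap1 = wrap2 = π + 2β = 211.9672°

wrap1=211.97_deg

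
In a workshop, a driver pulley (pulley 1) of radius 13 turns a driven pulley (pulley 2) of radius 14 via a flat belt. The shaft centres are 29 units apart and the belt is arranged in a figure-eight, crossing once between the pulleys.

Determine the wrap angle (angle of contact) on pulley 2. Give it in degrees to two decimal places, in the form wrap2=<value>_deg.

wrap2=317.19_deg

crossed belt: β = asin((r1+r2)/C) = asin(27/29) = 68.5967°
wrap1 = wrap2 = π + 2β = 317.1933°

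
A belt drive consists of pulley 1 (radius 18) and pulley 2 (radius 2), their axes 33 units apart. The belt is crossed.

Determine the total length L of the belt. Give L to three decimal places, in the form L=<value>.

crossed belt: β = asin((r1+r2)/C) = asin(20/33) = 37.3052°
wrap1 = wrap2 = π + 2β = 254.6104°
tangent length = C·cosβ = 26.2488
L = (r1+r2)·wrap + 2·C·cosβ = 20·4.4438 + 2·26.2488 = 141.3734

L=141.373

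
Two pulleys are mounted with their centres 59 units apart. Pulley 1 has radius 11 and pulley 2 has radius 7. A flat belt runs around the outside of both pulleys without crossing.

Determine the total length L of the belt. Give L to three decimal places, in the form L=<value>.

open belt: β = asin((r2−r1)/C) = asin(-4/59) = -3.8874°
wrap1 = π − 2β = 187.7749°
wrap2 = π + 2β = 172.2251°
tangent length = C·cosβ = 58.8643
L = r1·wrap1 + r2·wrap2 + 2·C·cosβ = 11·3.2773 + 7·3.0059 + 2·58.8643 = 174.8200

L=174.820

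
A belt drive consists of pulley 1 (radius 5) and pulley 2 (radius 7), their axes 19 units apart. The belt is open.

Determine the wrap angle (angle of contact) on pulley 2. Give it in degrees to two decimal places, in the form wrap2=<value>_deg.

open belt: β = asin((r2−r1)/C) = asin(2/19) = 6.0423°
wrap1 = π − 2β = 167.9153°
wrap2 = π + 2β = 192.0847°

wrap2=192.08_deg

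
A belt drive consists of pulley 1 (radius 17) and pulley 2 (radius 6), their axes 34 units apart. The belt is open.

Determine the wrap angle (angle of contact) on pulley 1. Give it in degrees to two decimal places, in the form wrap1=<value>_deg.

open belt: β = asin((r2−r1)/C) = asin(-11/34) = -18.8765°
wrap1 = π − 2β = 217.7530°
wrap2 = π + 2β = 142.2470°

wrap1=217.75_deg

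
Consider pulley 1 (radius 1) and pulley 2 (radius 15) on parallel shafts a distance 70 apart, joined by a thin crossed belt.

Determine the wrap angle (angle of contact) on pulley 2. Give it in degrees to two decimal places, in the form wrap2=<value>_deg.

wrap2=206.43_deg

crossed belt: β = asin((r1+r2)/C) = asin(16/70) = 13.2130°
wrap1 = wrap2 = π + 2β = 206.4260°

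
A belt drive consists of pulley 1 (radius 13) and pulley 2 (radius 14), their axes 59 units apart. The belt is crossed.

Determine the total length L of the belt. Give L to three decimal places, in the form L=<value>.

L=215.410

crossed belt: β = asin((r1+r2)/C) = asin(27/59) = 27.2341°
wrap1 = wrap2 = π + 2β = 234.4682°
tangent length = C·cosβ = 52.4595
L = (r1+r2)·wrap + 2·C·cosβ = 27·4.0922 + 2·52.4595 = 215.4095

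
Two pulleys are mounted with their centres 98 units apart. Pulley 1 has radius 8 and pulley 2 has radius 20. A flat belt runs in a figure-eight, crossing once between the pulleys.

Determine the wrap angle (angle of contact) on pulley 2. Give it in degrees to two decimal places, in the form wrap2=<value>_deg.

wrap2=213.20_deg

crossed belt: β = asin((r1+r2)/C) = asin(28/98) = 16.6015°
wrap1 = wrap2 = π + 2β = 213.2031°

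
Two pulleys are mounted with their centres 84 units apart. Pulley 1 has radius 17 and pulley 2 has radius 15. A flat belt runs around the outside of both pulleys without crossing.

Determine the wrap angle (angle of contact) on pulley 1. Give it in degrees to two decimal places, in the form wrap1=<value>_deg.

open belt: β = asin((r2−r1)/C) = asin(-2/84) = -1.3643°
wrap1 = π − 2β = 182.7286°
wrap2 = π + 2β = 177.2714°

wrap1=182.73_deg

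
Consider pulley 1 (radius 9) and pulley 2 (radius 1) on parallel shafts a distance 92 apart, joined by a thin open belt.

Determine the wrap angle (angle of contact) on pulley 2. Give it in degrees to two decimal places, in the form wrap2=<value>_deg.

wrap2=170.02_deg

open belt: β = asin((r2−r1)/C) = asin(-8/92) = -4.9885°
wrap1 = π − 2β = 189.9771°
wrap2 = π + 2β = 170.0229°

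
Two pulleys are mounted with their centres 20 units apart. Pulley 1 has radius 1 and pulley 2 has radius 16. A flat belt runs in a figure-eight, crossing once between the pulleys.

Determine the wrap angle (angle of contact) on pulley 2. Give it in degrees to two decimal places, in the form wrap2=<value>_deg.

wrap2=296.42_deg

crossed belt: β = asin((r1+r2)/C) = asin(17/20) = 58.2117°
wrap1 = wrap2 = π + 2β = 296.4233°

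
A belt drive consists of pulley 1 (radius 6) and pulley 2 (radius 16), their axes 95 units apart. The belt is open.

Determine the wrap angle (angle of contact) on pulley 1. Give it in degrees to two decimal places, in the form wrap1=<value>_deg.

wrap1=167.92_deg

open belt: β = asin((r2−r1)/C) = asin(10/95) = 6.0423°
wrap1 = π − 2β = 167.9153°
wrap2 = π + 2β = 192.0847°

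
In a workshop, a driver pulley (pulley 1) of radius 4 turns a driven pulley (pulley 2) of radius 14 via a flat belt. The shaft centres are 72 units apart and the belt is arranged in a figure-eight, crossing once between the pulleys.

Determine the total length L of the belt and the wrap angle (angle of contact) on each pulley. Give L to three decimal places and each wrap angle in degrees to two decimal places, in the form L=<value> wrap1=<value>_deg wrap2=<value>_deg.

L=205.073 wrap1=208.96_deg wrap2=208.96_deg

crossed belt: β = asin((r1+r2)/C) = asin(18/72) = 14.4775°
wrap1 = wrap2 = π + 2β = 208.9550°
tangent length = C·cosβ = 69.7137
L = (r1+r2)·wrap + 2·C·cosβ = 18·3.6470 + 2·69.7137 = 205.0726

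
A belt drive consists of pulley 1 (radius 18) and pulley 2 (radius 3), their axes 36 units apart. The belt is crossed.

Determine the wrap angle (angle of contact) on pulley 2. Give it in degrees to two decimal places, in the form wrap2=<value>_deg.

wrap2=251.37_deg

crossed belt: β = asin((r1+r2)/C) = asin(21/36) = 35.6853°
wrap1 = wrap2 = π + 2β = 251.3707°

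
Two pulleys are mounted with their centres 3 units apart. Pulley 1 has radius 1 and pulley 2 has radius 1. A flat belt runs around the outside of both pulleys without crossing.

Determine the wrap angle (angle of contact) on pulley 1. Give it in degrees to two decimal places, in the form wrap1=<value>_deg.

open belt: β = asin((r2−r1)/C) = asin(0/3) = 0.0000°
wrap1 = π − 2β = 180.0000°
wrap2 = π + 2β = 180.0000°

wrap1=180.00_deg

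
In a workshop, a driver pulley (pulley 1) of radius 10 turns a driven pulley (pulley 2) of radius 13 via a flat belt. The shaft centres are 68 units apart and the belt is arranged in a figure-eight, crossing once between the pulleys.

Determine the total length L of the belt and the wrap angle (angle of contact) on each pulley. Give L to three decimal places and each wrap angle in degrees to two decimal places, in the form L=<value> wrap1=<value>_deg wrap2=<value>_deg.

crossed belt: β = asin((r1+r2)/C) = asin(23/68) = 19.7694°
wrap1 = wrap2 = π + 2β = 219.5388°
tangent length = C·cosβ = 63.9922
L = (r1+r2)·wrap + 2·C·cosβ = 23·3.8317 + 2·63.9922 = 216.1129

L=216.113 wrap1=219.54_deg wrap2=219.54_deg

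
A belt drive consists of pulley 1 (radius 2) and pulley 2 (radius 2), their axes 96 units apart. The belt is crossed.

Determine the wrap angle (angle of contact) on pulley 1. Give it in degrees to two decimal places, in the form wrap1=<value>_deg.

crossed belt: β = asin((r1+r2)/C) = asin(4/96) = 2.3880°
wrap1 = wrap2 = π + 2β = 184.7760°

wrap1=184.78_deg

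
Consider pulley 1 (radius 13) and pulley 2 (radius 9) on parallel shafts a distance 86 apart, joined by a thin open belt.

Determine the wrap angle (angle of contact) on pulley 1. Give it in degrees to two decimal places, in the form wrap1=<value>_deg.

open belt: β = asin((r2−r1)/C) = asin(-4/86) = -2.6659°
wrap1 = π − 2β = 185.3318°
wrap2 = π + 2β = 174.6682°

wrap1=185.33_deg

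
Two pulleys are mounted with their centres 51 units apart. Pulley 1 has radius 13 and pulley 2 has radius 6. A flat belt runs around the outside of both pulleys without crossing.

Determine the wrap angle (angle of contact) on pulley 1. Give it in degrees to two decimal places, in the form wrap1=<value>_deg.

open belt: β = asin((r2−r1)/C) = asin(-7/51) = -7.8890°
wrap1 = π − 2β = 195.7781°
wrap2 = π + 2β = 164.2219°

wrap1=195.78_deg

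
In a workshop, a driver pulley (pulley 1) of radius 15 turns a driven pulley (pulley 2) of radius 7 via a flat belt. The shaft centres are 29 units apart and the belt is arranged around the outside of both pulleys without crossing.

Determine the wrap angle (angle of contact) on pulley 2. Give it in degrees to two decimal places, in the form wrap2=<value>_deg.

open belt: β = asin((r2−r1)/C) = asin(-8/29) = -16.0134°
wrap1 = π − 2β = 212.0268°
wrap2 = π + 2β = 147.9732°

wrap2=147.97_deg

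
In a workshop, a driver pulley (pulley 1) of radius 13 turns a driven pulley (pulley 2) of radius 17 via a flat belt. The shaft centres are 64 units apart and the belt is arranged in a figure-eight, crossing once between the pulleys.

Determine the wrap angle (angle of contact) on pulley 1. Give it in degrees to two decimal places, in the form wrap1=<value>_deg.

wrap1=235.91_deg

crossed belt: β = asin((r1+r2)/C) = asin(30/64) = 27.9532°
wrap1 = wrap2 = π + 2β = 235.9064°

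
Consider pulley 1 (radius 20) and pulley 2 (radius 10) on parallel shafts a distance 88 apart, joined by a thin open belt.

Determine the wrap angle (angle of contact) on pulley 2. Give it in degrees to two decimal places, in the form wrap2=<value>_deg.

wrap2=166.95_deg

open belt: β = asin((r2−r1)/C) = asin(-10/88) = -6.5250°
wrap1 = π − 2β = 193.0500°
wrap2 = π + 2β = 166.9500°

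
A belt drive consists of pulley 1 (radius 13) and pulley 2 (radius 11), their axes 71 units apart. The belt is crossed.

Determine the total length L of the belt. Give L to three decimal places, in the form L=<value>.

L=225.591

crossed belt: β = asin((r1+r2)/C) = asin(24/71) = 19.7568°
wrap1 = wrap2 = π + 2β = 219.5136°
tangent length = C·cosβ = 66.8207
L = (r1+r2)·wrap + 2·C·cosβ = 24·3.8312 + 2·66.8207 = 225.5909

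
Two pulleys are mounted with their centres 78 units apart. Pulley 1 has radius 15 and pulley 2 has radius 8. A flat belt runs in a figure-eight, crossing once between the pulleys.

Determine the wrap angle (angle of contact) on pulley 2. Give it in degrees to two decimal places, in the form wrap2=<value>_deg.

crossed belt: β = asin((r1+r2)/C) = asin(23/78) = 17.1498°
wrap1 = wrap2 = π + 2β = 214.2997°

wrap2=214.30_deg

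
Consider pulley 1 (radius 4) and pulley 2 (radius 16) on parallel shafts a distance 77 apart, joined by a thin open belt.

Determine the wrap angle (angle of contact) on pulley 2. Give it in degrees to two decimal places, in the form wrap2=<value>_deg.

wrap2=197.93_deg

open belt: β = asin((r2−r1)/C) = asin(12/77) = 8.9658°
wrap1 = π − 2β = 162.0685°
wrap2 = π + 2β = 197.9315°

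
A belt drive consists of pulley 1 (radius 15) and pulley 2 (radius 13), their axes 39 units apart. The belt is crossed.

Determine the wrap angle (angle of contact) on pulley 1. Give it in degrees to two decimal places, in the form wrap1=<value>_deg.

wrap1=271.77_deg

crossed belt: β = asin((r1+r2)/C) = asin(28/39) = 45.8854°
wrap1 = wrap2 = π + 2β = 271.7708°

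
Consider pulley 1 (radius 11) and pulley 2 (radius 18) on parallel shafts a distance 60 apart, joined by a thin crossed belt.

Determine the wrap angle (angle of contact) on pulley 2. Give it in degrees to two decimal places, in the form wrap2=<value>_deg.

crossed belt: β = asin((r1+r2)/C) = asin(29/60) = 28.9033°
wrap1 = wrap2 = π + 2β = 237.8067°

wrap2=237.81_deg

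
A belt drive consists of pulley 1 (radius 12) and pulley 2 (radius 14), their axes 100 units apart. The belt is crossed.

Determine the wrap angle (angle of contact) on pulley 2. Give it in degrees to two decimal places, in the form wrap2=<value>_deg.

crossed belt: β = asin((r1+r2)/C) = asin(26/100) = 15.0701°
wrap1 = wrap2 = π + 2β = 210.1401°

wrap2=210.14_deg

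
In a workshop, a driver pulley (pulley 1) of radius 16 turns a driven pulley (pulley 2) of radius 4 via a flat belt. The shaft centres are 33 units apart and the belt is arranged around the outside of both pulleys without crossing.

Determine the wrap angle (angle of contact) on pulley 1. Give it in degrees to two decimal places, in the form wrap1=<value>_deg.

open belt: β = asin((r2−r1)/C) = asin(-12/33) = -21.3237°
wrap1 = π − 2β = 222.6474°
wrap2 = π + 2β = 137.3526°

wrap1=222.65_deg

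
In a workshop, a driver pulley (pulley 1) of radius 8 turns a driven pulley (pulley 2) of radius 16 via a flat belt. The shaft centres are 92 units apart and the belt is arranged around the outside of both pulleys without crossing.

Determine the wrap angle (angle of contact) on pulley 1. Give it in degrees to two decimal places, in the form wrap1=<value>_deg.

wrap1=170.02_deg

open belt: β = asin((r2−r1)/C) = asin(8/92) = 4.9885°
wrap1 = π − 2β = 170.0229°
wrap2 = π + 2β = 189.9771°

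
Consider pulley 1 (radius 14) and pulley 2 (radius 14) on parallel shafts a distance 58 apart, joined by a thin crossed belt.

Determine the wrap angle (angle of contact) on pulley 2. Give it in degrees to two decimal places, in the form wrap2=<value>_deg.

wrap2=237.73_deg

crossed belt: β = asin((r1+r2)/C) = asin(28/58) = 28.8657°
wrap1 = wrap2 = π + 2β = 237.7315°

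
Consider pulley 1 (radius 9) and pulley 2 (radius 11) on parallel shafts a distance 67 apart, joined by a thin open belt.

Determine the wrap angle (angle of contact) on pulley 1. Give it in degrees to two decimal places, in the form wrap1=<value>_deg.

open belt: β = asin((r2−r1)/C) = asin(2/67) = 1.7106°
wrap1 = π − 2β = 176.5788°
wrap2 = π + 2β = 183.4212°

wrap1=176.58_deg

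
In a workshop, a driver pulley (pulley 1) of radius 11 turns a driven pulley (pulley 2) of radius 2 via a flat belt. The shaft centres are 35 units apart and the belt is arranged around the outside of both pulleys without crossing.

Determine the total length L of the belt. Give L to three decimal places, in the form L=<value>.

L=113.168

open belt: β = asin((r2−r1)/C) = asin(-9/35) = -14.9006°
wrap1 = π − 2β = 209.8012°
wrap2 = π + 2β = 150.1988°
tangent length = C·cosβ = 33.8231
L = r1·wrap1 + r2·wrap2 + 2·C·cosβ = 11·3.6617 + 2·2.6215 + 2·33.8231 = 113.1680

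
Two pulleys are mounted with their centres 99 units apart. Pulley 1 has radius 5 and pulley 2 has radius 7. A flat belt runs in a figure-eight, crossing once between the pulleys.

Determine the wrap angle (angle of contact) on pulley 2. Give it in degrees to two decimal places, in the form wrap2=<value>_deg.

wrap2=193.92_deg

crossed belt: β = asin((r1+r2)/C) = asin(12/99) = 6.9621°
wrap1 = wrap2 = π + 2β = 193.9241°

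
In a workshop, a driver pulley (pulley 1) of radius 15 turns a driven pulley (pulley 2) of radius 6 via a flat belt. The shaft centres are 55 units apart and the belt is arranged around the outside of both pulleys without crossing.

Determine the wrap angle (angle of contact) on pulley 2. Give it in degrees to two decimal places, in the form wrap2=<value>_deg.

wrap2=161.16_deg

open belt: β = asin((r2−r1)/C) = asin(-9/55) = -9.4180°
wrap1 = π − 2β = 198.8361°
wrap2 = π + 2β = 161.1639°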